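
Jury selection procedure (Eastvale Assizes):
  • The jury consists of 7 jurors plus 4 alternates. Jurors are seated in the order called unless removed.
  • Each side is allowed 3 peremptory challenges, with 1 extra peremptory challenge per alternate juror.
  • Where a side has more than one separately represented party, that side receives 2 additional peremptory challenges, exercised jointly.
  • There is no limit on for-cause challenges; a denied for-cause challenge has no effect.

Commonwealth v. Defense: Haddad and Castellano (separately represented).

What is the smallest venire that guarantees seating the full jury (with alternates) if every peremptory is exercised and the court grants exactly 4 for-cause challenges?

31

Seats to fill: 7 + 4 alternates = 11.
Peremptories — Commonwealth: 3 + 1×4 = 7; Defense: 3 + 1×4 + 2 = 9; total 16.
For-cause removals: 4.
Minimum venire: 11 + 16 + 4 = 31.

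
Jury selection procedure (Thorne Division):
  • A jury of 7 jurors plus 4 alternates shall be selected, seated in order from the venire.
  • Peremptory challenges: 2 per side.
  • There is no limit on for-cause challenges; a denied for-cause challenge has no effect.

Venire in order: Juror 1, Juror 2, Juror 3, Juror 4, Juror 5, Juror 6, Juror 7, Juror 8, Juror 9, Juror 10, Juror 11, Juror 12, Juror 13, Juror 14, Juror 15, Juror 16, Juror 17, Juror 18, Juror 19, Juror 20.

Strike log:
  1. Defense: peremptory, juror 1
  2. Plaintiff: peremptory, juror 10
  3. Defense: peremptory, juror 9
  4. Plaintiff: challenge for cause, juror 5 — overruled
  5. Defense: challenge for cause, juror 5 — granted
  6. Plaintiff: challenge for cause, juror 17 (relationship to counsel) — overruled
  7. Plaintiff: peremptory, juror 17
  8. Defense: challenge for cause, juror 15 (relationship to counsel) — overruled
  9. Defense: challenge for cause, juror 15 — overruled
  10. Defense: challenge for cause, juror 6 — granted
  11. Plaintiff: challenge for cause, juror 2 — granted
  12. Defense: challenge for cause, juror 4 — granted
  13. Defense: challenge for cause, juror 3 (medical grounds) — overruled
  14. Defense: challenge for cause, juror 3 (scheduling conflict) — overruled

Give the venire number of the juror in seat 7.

14

Removed: #1, #2, #4, #5, #6, #9, #10, #17. (#3, #15 stay — for-cause denied.)
Seating in order: seats 1–7 → #3, #7, #8, #11, #12, #13, #14; alternates → #15, #16, #18, #19.
So seat 7 is #14.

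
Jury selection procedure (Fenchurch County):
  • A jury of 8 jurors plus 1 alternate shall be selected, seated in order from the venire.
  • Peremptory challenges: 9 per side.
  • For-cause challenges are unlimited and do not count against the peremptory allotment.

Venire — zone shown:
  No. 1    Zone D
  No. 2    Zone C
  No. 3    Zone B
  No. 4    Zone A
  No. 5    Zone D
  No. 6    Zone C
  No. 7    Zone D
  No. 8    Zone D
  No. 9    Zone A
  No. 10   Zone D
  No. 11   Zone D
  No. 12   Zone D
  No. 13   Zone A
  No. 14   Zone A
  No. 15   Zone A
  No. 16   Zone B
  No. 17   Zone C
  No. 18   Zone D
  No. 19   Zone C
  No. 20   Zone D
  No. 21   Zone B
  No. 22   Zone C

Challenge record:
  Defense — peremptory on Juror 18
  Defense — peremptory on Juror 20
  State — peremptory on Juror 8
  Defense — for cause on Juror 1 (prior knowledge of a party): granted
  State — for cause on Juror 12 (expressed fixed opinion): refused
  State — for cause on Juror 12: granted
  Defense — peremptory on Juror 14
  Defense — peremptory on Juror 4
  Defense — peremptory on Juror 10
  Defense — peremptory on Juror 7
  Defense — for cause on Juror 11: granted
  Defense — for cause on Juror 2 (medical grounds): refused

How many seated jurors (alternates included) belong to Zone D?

Removed: #1, #4, #7, #8, #10, #11, #12, #14, #18, #20.
Seated (9 incl. alternates): #2, #3, #5, #6, #9, #13, #15, #16, #17.
Of those, in Zone D: #5 → 1.

1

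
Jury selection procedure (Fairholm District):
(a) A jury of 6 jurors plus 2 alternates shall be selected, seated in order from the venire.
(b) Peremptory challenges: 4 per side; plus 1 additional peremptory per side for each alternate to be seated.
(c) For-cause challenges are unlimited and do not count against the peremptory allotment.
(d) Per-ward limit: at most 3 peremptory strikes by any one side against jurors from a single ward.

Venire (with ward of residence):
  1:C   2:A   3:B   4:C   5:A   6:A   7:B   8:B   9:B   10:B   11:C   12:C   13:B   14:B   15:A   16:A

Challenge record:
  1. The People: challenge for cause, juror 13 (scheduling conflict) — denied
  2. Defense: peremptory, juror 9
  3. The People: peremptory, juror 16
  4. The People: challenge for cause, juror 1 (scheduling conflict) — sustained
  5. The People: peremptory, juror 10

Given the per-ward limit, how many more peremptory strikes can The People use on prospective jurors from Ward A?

2

The People peremptories so far: #16, #10 — 2 of 6 used, 4 left overall.
Against Ward A: #16 — 1 used; per-ward cap 3 leaves 2.
Binding limit: min(4, 2) = 2.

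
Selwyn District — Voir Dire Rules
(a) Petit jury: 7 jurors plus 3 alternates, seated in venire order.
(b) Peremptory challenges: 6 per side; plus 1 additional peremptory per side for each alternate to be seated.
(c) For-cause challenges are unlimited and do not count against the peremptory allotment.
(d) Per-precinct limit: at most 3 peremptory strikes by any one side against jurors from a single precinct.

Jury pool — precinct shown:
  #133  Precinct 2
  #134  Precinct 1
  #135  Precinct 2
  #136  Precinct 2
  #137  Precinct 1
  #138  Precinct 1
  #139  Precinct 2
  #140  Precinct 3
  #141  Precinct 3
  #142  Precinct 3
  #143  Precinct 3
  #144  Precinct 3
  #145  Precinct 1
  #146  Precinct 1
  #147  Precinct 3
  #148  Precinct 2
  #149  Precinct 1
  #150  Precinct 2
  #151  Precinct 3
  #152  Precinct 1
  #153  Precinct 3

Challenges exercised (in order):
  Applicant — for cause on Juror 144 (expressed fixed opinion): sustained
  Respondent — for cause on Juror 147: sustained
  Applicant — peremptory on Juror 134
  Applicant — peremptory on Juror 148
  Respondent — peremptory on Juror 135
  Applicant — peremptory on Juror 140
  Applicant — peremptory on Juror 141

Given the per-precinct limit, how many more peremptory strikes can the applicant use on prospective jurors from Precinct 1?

Applicant peremptories so far: #134, #148, #140, #141 — 4 of 9 used, 5 left overall.
Against Precinct 1: #134 — 1 used; per-precinct cap 3 leaves 2.
Binding limit: min(5, 2) = 2.

2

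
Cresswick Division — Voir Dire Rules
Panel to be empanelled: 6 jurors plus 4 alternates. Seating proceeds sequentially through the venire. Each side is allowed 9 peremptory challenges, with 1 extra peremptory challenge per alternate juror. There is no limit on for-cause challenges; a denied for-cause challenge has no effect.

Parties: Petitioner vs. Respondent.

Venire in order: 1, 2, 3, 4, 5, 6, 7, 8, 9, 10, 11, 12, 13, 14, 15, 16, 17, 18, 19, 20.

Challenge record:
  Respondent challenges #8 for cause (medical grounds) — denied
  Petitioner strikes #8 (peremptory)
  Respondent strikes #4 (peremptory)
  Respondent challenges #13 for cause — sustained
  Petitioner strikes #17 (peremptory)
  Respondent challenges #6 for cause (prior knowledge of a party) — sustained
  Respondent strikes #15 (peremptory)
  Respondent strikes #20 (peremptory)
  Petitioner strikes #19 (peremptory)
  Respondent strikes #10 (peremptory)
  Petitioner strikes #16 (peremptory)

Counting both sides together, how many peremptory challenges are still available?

18

Petitioner allotment: 9 base + 1 × 4 alternates = 13. Respondent allotment: 9 base + 1 × 4 alternates = 13.
Petitioner peremptories used: #8, #17, #19, #16 — 4.
Respondent peremptories used: #4, #15, #20, #10 — 4 (for-cause on #8, #13, #6 don't count).
Remaining: (13 − 4) + (13 − 4) = 18.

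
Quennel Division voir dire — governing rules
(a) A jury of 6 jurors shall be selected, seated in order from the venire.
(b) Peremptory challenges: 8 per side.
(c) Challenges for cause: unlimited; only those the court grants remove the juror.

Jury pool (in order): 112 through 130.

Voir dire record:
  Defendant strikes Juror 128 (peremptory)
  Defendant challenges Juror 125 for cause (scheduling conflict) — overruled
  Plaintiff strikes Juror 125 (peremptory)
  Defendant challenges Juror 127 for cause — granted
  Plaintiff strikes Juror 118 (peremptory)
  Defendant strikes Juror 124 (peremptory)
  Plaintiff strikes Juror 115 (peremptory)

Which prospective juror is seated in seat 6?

Removed: #115, #118, #124, #125, #127, #128.
Filling seats in venire order through position 6: #112, #113, #114, #116, #117, #119.
So seat 6 is #119.

119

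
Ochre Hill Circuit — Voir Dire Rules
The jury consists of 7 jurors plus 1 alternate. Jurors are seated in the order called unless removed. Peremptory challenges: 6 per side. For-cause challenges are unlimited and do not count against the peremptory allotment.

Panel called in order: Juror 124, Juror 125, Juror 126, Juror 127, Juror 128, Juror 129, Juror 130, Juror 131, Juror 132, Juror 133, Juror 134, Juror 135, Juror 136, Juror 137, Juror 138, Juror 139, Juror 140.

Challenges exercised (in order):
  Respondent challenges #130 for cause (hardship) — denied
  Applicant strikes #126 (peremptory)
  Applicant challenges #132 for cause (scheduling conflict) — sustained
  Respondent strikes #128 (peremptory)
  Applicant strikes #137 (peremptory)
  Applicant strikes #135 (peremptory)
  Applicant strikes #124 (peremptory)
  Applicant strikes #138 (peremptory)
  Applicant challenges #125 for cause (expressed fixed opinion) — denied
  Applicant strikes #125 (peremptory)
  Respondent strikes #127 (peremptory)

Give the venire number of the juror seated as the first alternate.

140

Removed: #124, #125, #126, #127, #128, #132, #135, #137, #138. (#130 stays — for-cause denied.)
Seating in order: seats 1–7 → #129, #130, #131, #133, #134, #136, #139; alternates → #140.
So alternate 1 is #140.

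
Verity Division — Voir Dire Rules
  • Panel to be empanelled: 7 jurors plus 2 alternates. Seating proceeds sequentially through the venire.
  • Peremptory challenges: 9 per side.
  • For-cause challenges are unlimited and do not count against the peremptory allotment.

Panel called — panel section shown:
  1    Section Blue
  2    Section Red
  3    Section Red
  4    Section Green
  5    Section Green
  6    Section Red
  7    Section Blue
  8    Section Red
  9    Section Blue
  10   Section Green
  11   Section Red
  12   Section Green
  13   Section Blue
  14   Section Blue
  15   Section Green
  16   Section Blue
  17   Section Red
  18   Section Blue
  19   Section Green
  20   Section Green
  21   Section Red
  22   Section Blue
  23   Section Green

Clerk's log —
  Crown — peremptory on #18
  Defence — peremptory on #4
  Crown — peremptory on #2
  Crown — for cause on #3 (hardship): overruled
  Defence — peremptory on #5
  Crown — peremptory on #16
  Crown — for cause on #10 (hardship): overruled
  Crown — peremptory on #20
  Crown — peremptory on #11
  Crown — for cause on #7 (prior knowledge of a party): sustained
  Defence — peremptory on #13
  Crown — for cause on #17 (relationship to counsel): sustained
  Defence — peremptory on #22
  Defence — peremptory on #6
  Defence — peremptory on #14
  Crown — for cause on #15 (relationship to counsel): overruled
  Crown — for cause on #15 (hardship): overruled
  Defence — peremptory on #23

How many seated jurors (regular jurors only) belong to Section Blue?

2

Removed: #2, #4, #5, #6, #7, #11, #13, #14, #16, #17, #18, #20, #22, #23.
Seated jurors 1–7: #1, #3, #8, #9, #10, #12, #15 (alternates #19, #21 not counted).
Of those, in Section Blue: #1, #9 → 2.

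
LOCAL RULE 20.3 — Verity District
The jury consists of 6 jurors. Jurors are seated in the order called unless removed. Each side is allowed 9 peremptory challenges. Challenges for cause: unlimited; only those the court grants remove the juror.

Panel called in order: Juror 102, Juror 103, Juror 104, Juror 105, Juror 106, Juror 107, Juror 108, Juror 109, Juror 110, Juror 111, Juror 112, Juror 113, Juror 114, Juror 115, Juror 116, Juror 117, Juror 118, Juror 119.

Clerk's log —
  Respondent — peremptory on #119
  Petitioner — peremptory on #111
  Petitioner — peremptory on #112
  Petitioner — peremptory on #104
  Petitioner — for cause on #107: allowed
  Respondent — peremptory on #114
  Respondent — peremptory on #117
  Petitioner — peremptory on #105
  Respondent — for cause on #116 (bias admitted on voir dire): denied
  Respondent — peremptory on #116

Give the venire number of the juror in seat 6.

Removed: #104, #105, #107, #111, #112, #114, #116, #117, #119.
Seating in order: seats 1–6 → #102, #103, #106, #108, #109, #110.
So seat 6 is #110.

110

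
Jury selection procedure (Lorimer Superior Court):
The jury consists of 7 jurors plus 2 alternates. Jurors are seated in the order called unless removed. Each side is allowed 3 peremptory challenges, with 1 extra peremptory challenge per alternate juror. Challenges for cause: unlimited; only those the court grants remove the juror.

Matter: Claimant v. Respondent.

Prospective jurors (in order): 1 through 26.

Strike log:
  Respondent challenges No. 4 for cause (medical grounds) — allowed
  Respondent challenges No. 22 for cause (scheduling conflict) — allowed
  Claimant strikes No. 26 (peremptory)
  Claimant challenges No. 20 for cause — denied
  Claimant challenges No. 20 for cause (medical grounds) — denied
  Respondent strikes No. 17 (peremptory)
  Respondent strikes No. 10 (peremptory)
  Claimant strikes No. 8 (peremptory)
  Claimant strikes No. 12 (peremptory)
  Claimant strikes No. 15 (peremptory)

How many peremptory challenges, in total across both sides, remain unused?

4

Claimant allotment: 3 base + 1 × 2 alternates = 5. Respondent allotment: 3 base + 1 × 2 alternates = 5.
Claimant peremptories used: #26, #8, #12, #15 — 4 (for-cause on #20, #20 don't count).
Respondent peremptories used: #17, #10 — 2 (for-cause on #4, #22 don't count).
Remaining: (5 − 4) + (5 − 2) = 4.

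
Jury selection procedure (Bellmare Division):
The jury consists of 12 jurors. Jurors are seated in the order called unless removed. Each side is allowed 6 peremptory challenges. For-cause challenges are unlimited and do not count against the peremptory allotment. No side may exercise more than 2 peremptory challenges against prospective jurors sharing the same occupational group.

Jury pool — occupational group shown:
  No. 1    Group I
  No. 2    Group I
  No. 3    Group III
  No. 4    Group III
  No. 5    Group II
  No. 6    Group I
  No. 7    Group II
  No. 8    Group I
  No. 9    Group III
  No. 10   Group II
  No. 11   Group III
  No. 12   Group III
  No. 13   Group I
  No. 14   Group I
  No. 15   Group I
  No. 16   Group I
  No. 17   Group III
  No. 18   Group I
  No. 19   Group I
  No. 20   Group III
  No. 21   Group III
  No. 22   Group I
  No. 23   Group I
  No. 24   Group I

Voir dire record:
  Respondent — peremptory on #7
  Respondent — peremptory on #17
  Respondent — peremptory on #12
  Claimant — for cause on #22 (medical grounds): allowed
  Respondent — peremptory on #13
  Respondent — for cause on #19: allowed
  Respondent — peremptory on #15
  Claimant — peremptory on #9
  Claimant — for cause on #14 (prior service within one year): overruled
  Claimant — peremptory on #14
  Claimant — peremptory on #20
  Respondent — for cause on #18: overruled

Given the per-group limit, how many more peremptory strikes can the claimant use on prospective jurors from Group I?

1

Claimant peremptories so far: #9, #14, #20 — 3 of 6 used, 3 left overall.
Against Group I: #14 — 1 used; per-group cap 2 leaves 1.
Binding limit: min(3, 1) = 1.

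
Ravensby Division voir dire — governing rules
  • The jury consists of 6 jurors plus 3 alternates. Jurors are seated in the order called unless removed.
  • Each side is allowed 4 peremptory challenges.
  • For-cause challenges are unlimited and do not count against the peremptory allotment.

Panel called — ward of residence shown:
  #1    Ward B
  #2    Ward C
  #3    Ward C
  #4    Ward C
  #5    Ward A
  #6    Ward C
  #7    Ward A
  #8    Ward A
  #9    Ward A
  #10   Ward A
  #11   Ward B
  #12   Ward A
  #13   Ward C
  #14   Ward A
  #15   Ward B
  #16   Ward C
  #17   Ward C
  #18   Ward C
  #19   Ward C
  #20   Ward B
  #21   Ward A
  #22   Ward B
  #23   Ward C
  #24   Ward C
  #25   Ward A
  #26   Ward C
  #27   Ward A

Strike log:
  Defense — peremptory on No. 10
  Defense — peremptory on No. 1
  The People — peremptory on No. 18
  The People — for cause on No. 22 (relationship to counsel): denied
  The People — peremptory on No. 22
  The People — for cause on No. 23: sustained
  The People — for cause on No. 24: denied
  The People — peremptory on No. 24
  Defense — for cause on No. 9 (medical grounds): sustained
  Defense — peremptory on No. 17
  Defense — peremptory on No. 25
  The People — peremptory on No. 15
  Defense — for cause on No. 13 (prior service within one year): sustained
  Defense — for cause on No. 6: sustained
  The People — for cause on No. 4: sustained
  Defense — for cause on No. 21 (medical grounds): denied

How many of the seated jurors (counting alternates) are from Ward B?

1

Removed: #1, #4, #6, #9, #10, #13, #15, #17, #18, #22, #23, #24, #25.
Seated (9 incl. alternates): #2, #3, #5, #7, #8, #11, #12, #14, #16.
Of those, in Ward B: #11 → 1.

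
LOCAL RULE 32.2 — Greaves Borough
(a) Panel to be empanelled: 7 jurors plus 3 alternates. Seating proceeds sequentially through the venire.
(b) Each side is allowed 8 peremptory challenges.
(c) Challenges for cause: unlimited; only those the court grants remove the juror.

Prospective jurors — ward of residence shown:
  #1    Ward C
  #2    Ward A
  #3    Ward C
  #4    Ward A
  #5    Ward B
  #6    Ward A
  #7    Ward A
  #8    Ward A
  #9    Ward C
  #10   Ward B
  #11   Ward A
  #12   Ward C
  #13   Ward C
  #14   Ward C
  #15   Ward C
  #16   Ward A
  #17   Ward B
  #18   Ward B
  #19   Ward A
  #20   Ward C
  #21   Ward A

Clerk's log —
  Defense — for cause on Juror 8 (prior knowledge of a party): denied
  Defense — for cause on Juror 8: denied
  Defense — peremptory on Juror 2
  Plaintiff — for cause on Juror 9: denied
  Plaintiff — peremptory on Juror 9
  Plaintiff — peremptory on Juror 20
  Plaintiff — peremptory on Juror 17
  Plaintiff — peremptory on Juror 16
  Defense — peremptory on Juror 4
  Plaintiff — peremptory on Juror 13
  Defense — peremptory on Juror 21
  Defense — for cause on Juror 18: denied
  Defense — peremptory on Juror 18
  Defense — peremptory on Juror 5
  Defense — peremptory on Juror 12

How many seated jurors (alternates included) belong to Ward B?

1

Removed: #2, #4, #5, #9, #12, #13, #16, #17, #18, #20, #21.
Seated (10 incl. alternates): #1, #3, #6, #7, #8, #10, #11, #14, #15, #19.
Of those, in Ward B: #10 → 1.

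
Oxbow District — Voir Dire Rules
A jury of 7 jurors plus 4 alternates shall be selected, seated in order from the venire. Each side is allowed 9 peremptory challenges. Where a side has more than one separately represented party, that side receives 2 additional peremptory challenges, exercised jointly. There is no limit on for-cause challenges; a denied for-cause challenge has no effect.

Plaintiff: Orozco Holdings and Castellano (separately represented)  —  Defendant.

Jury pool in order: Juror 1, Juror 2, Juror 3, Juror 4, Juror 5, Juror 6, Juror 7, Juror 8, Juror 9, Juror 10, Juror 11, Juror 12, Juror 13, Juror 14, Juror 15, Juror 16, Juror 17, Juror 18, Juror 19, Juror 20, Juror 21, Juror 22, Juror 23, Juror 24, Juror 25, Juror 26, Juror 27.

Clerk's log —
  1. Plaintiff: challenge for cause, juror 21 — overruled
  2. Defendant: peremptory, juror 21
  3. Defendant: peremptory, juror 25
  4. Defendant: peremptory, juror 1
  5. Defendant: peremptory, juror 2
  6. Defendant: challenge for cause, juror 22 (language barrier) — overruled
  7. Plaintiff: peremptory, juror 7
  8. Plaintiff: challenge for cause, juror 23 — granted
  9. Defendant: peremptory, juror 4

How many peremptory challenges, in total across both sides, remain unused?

Plaintiff allotment: 9 base + 2 multi-party = 11. Defendant allotment: 9.
Plaintiff peremptories used: #7 — 1 (for-cause on #21, #23 don't count).
Defendant peremptories used: #21, #25, #1, #2, #4 — 5 (the for-cause on #22 doesn't count).
Remaining: (11 − 1) + (9 − 5) = 14.

14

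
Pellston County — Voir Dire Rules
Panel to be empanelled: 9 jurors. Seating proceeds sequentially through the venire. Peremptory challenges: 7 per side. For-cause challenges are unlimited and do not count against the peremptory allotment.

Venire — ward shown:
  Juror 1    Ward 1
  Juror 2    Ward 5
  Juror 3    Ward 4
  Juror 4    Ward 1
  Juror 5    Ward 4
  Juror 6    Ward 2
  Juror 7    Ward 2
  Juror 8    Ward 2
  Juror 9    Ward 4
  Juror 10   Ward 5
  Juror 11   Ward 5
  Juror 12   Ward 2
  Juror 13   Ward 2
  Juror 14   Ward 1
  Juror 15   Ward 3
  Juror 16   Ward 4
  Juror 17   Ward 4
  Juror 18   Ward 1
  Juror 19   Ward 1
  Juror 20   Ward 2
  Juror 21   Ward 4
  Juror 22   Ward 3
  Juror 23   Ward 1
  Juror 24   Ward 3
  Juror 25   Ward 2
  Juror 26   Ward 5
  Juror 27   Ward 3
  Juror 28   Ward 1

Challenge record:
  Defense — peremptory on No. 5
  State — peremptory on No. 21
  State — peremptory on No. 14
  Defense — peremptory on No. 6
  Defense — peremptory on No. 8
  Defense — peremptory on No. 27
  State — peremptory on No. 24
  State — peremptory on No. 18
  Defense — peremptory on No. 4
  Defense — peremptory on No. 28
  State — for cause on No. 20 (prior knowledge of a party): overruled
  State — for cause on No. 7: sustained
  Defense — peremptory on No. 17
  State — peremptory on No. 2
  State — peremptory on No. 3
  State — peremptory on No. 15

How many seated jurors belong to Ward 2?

Removed: #2, #3, #4, #5, #6, #7, #8, #14, #15, #17, #18, #21, #24, #27, #28.
Seated jurors 1–9: #1, #9, #10, #11, #12, #13, #16, #19, #20.
Of those, in Ward 2: #12, #13, #20 → 3.

3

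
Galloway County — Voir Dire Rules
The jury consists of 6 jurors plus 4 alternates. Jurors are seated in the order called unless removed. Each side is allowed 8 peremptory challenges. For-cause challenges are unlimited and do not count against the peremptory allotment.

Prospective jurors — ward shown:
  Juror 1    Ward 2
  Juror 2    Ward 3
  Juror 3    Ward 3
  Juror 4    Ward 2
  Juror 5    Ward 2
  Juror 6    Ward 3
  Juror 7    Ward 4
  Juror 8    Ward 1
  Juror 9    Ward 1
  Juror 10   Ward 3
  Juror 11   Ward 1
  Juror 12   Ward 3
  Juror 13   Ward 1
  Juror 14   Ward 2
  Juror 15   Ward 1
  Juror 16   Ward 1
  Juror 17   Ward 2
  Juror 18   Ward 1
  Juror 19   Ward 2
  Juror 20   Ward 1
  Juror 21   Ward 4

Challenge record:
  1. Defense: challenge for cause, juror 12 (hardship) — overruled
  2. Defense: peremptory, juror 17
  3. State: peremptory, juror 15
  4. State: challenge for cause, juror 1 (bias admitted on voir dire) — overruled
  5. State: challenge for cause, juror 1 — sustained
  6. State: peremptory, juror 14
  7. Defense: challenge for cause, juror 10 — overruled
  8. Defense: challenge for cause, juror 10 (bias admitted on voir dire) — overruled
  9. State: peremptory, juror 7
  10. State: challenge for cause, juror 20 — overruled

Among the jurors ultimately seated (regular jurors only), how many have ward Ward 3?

Removed: #1, #7, #14, #15, #17.
Seated jurors 1–6: #2, #3, #4, #5, #6, #8 (alternates #9, #10, #11, #12 not counted).
Of those, in Ward 3: #2, #3, #6 → 3.

3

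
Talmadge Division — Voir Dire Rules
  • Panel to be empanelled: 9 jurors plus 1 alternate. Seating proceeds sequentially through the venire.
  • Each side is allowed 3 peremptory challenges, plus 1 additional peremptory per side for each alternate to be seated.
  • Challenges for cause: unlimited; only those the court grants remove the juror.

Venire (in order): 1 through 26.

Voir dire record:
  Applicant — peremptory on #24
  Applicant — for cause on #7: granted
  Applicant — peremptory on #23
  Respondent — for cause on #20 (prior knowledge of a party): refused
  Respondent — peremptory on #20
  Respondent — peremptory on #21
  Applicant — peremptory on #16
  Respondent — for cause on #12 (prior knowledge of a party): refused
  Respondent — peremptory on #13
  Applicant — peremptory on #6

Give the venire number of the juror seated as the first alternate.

12

Removed: #6, #7, #13, #16, #20, #21, #23, #24. (#12 stays — for-cause denied.)
Filling seats in venire order through position 10: #1, #2, #3, #4, #5, #8, #9, #10, #11, #12.
So alternate 1 is #12.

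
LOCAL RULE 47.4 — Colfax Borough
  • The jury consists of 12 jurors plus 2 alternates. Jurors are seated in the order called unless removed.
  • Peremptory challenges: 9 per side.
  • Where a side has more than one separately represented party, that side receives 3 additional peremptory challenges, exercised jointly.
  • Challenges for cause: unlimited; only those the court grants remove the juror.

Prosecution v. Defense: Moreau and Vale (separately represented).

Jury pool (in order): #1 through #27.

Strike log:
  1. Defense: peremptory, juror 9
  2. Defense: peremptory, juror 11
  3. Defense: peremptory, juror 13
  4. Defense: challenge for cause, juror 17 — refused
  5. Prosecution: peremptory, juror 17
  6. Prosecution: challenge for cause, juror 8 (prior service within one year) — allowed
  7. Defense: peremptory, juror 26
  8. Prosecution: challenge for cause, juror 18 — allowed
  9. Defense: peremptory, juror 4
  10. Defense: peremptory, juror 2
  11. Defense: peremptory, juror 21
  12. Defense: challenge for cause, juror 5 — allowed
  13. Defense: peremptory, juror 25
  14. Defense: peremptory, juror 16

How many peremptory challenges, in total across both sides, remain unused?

11

Prosecution allotment: 9. Defense allotment: 9 base + 3 multi-party = 12.
Prosecution peremptories used: #17 — 1 (for-cause on #8, #18 don't count).
Defense peremptories used: #9, #11, #13, #26, #4, #2, #21, #25, #16 — 9 (for-cause on #17, #5 don't count).
Remaining: (9 − 1) + (12 − 9) = 11.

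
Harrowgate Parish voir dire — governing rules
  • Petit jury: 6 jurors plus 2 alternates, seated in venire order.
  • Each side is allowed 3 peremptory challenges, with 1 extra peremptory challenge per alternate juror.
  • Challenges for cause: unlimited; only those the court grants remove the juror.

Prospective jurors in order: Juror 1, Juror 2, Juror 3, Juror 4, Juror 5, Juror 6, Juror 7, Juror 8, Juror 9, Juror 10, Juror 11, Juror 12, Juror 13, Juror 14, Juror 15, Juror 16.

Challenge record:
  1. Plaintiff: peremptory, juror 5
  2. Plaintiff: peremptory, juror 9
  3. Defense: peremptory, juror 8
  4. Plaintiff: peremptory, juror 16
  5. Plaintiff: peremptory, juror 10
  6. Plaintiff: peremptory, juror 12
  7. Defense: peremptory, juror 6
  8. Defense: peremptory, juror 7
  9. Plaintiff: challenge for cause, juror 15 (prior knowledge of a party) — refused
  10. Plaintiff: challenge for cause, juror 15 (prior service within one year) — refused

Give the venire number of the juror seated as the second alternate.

Removed: #5, #6, #7, #8, #9, #10, #12, #16. (#15 stays — for-cause denied.)
Seating in order: seats 1–6 → #1, #2, #3, #4, #11, #13; alternates → #14, #15.
So alternate 2 is #15.

15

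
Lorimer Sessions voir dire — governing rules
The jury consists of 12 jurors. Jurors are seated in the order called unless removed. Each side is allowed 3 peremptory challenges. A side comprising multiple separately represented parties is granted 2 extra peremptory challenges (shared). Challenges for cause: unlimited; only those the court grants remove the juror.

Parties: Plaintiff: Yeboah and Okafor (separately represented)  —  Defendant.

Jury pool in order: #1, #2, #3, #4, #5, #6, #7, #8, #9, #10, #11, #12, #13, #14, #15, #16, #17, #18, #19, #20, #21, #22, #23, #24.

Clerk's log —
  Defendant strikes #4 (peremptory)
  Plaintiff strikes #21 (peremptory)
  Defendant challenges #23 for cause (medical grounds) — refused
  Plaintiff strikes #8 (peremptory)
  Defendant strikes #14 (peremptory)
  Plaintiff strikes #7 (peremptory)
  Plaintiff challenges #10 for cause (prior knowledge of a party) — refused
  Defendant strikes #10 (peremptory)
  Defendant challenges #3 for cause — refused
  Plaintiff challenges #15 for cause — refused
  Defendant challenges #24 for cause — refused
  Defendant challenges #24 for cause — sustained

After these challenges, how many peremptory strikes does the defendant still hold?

0

Defendant allotment: 3.
Defendant peremptories used: #4, #14, #10 — 3 (for-cause on #23, #3, #24, #24 don't count).
Remaining: 3 − 3 = 0.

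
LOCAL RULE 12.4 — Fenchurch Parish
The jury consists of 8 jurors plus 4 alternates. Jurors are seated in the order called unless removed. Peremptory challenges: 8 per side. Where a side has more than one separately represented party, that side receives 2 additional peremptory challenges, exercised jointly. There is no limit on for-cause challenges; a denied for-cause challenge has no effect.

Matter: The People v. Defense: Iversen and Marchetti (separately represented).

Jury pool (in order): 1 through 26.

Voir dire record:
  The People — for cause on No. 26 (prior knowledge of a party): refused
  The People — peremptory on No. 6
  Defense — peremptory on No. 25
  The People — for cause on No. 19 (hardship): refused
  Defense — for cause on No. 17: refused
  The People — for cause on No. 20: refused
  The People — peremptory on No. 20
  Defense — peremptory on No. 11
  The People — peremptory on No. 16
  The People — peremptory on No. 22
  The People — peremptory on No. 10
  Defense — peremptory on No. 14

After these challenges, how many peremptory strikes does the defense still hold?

7

Defense allotment: 8 base + 2 multi-party = 10.
Defense peremptories used: #25, #11, #14 — 3 (the for-cause on #17 doesn't count).
Remaining: 10 − 3 = 7.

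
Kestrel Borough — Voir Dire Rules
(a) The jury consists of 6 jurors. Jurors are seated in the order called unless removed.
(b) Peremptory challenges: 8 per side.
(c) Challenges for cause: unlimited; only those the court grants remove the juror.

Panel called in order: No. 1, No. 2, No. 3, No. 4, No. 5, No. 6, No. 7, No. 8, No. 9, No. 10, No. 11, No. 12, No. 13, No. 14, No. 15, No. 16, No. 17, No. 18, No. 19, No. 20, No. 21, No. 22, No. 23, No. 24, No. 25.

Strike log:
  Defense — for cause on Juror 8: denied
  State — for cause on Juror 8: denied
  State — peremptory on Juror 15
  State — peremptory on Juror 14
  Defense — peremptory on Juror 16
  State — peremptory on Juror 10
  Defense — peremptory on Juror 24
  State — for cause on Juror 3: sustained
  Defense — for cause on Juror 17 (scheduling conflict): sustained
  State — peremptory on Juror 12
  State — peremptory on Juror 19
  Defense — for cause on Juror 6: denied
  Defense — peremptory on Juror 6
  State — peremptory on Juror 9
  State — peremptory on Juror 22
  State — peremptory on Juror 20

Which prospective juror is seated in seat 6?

Removed: #3, #6, #9, #10, #12, #14, #15, #16, #17, #19, #20, #22, #24. (#8 stays — for-cause denied.)
Filling seats in venire order through position 6: #1, #2, #4, #5, #7, #8.
So seat 6 is #8.

8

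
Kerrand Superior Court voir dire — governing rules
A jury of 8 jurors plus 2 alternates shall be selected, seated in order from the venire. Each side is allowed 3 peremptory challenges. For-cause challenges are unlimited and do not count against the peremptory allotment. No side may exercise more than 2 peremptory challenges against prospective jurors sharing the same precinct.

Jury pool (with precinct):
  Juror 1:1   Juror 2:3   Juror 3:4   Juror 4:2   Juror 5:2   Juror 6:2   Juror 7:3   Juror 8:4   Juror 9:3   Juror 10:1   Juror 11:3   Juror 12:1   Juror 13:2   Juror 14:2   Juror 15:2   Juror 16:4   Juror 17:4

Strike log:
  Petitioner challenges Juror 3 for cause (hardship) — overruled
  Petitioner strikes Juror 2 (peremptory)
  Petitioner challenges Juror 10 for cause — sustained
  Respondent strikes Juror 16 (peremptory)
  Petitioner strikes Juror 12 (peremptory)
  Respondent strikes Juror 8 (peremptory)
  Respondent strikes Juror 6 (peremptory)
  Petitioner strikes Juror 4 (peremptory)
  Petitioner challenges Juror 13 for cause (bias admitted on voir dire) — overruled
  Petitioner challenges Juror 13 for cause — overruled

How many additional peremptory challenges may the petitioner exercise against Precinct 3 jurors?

Petitioner peremptories so far: #2, #12, #4 — 3 of 3 used, 0 left overall.
Against Precinct 3: #2 — 1 used; per-precinct cap 2 leaves 1.
Binding limit: min(0, 1) = 0.

0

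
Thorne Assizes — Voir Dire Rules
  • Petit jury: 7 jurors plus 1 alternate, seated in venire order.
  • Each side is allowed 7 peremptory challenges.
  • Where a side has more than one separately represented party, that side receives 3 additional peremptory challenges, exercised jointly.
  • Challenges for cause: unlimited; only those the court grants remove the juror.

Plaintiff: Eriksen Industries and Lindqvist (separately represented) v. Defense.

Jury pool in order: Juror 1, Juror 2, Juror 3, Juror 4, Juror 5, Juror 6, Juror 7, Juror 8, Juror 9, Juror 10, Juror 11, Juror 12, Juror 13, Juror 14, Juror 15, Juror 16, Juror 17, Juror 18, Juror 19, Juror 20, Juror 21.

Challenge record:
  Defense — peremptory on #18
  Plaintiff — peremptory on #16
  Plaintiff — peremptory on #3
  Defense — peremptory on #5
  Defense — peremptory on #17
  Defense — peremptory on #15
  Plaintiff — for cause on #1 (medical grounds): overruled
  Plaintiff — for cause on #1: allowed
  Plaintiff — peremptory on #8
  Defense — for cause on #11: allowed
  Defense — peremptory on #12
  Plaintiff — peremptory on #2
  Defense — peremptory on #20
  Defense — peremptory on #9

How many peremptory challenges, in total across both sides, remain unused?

Plaintiff allotment: 7 base + 3 multi-party = 10. Defense allotment: 7.
Plaintiff peremptories used: #16, #3, #8, #2 — 4 (for-cause on #1, #1 don't count).
Defense peremptories used: #18, #5, #17, #15, #12, #20, #9 — 7 (the for-cause on #11 doesn't count).
Remaining: (10 − 4) + (7 − 7) = 6.

6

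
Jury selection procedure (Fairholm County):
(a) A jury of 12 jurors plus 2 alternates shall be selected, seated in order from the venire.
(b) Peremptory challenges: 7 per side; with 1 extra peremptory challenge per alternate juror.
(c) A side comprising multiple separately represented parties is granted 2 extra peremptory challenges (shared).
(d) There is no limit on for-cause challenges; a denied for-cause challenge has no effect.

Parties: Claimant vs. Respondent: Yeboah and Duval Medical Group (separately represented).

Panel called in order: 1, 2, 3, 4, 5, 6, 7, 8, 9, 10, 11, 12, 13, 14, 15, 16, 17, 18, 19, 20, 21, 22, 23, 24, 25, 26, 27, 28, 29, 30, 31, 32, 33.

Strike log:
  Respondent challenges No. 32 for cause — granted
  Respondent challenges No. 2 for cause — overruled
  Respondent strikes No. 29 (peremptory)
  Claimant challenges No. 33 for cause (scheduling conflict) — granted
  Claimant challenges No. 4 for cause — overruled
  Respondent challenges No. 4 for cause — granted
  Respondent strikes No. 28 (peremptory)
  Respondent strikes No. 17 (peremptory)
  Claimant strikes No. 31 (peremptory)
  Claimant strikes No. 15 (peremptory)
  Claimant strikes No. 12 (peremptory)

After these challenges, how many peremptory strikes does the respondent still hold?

8

Respondent allotment: 7 base + 1 × 2 alternates + 2 multi-party = 11.
Respondent peremptories used: #29, #28, #17 — 3 (for-cause on #32, #2, #4 don't count).
Remaining: 11 − 3 = 8.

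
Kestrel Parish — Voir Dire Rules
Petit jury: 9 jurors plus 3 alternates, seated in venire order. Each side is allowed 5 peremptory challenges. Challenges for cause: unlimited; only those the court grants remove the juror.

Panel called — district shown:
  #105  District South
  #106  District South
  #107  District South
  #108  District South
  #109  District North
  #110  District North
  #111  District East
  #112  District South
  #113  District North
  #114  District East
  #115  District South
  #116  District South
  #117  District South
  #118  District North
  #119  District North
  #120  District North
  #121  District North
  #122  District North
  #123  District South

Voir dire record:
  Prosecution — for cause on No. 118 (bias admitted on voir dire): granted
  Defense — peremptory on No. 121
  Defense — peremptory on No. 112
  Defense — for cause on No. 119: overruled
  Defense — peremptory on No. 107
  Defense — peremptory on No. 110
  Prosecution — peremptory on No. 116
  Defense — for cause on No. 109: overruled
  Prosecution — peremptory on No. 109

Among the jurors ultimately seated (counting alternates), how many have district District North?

Removed: #107, #109, #110, #112, #116, #118, #121.
Seated (12 incl. alternates): #105, #106, #108, #111, #113, #114, #115, #117, #119, #120, #122, #123.
Of those, in District North: #113, #119, #120, #122 → 4.

4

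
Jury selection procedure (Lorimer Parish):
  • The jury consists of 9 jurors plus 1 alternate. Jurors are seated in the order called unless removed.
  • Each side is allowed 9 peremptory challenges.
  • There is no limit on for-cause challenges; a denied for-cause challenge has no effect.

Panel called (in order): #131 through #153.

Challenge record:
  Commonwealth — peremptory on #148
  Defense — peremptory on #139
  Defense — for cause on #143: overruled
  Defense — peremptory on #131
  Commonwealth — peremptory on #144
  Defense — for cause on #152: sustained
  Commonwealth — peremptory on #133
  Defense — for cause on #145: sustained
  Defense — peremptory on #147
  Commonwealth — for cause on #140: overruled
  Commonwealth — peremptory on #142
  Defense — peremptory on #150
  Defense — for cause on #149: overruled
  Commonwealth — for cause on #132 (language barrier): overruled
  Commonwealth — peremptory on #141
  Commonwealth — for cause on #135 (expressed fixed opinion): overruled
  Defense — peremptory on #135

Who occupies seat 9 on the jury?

149

Removed: #131, #133, #135, #139, #141, #142, #144, #145, #147, #148, #150, #152. (#132, #140, #143, #149 stay — for-cause denied.)
Filling seats in venire order through position 9: #132, #134, #136, #137, #138, #140, #143, #146, #149.
So seat 9 is #149.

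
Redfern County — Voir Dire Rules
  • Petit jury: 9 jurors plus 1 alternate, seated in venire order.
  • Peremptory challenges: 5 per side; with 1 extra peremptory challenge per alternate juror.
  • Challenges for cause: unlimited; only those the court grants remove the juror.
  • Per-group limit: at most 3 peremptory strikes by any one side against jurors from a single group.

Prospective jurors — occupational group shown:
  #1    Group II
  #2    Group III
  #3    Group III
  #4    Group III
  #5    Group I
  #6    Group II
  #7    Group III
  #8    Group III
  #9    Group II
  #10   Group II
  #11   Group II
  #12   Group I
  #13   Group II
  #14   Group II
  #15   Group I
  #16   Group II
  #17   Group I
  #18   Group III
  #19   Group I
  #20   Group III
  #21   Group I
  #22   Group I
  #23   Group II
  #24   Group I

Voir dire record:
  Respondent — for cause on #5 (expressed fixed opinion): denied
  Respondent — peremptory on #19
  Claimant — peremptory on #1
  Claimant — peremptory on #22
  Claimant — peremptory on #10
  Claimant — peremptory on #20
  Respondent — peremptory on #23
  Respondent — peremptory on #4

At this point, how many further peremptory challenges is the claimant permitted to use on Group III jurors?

Claimant peremptories so far: #1, #22, #10, #20 — 4 of 6 used, 2 left overall.
Against Group III: #20 — 1 used; per-group cap 3 leaves 2.
Binding limit: min(2, 2) = 2.

2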